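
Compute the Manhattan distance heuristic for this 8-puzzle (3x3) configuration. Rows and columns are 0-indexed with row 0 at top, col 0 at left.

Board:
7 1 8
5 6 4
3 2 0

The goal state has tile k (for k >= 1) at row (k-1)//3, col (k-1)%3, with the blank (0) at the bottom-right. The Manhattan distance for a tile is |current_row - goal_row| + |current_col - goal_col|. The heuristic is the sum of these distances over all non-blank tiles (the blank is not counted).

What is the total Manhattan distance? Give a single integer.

Tile 7: (0,0)->(2,0) = 2
Tile 1: (0,1)->(0,0) = 1
Tile 8: (0,2)->(2,1) = 3
Tile 5: (1,0)->(1,1) = 1
Tile 6: (1,1)->(1,2) = 1
Tile 4: (1,2)->(1,0) = 2
Tile 3: (2,0)->(0,2) = 4
Tile 2: (2,1)->(0,1) = 2
Sum: 2 + 1 + 3 + 1 + 1 + 2 + 4 + 2 = 16

Answer: 16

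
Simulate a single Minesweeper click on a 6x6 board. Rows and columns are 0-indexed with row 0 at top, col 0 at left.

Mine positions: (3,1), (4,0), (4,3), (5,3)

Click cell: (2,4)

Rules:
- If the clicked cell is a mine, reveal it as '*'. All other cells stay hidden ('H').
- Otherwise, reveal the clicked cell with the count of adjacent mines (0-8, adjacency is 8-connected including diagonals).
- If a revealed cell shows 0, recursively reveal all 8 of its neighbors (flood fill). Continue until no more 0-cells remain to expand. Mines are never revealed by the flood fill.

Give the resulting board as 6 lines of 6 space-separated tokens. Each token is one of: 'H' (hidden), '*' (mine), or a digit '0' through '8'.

0 0 0 0 0 0
0 0 0 0 0 0
1 1 1 0 0 0
H H 2 1 1 0
H H H H 2 0
H H H H 2 0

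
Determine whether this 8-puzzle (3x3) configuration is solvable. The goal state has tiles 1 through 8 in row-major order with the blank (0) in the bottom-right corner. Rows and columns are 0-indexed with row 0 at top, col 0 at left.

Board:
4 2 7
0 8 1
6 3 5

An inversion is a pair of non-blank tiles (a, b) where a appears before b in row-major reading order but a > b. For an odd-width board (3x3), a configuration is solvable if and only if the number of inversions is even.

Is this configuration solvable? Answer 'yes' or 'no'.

Inversions (pairs i<j in row-major order where tile[i] > tile[j] > 0): 14
14 is even, so the puzzle is solvable.

Answer: yes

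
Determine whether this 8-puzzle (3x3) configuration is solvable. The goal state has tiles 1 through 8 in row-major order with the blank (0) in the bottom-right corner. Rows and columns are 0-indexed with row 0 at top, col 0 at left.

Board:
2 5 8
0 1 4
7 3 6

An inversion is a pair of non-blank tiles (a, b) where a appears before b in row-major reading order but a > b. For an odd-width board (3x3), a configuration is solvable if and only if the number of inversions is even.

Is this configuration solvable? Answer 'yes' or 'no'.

Inversions (pairs i<j in row-major order where tile[i] > tile[j] > 0): 12
12 is even, so the puzzle is solvable.

Answer: yes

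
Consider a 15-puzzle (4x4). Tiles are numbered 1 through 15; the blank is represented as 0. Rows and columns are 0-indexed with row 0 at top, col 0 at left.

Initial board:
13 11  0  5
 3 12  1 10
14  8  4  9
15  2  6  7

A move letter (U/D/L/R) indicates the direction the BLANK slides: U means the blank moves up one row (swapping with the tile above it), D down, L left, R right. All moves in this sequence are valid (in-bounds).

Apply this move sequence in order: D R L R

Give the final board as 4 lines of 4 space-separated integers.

Answer: 13 11  1  5
 3 12 10  0
14  8  4  9
15  2  6  7

Derivation:
After move 1 (D):
13 11  1  5
 3 12  0 10
14  8  4  9
15  2  6  7

After move 2 (R):
13 11  1  5
 3 12 10  0
14  8  4  9
15  2  6  7

After move 3 (L):
13 11  1  5
 3 12  0 10
14  8  4  9
15  2  6  7

After move 4 (R):
13 11  1  5
 3 12 10  0
14  8  4  9
15  2  6  7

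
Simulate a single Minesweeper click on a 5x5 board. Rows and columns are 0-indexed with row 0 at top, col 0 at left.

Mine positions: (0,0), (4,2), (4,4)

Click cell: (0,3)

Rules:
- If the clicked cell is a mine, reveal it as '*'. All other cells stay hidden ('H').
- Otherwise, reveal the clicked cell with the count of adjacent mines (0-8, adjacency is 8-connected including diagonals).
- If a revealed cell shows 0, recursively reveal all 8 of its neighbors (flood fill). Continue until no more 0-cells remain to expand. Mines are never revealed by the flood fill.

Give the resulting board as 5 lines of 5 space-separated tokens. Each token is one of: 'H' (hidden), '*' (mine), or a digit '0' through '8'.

H 1 0 0 0
1 1 0 0 0
0 0 0 0 0
0 1 1 2 1
0 1 H H H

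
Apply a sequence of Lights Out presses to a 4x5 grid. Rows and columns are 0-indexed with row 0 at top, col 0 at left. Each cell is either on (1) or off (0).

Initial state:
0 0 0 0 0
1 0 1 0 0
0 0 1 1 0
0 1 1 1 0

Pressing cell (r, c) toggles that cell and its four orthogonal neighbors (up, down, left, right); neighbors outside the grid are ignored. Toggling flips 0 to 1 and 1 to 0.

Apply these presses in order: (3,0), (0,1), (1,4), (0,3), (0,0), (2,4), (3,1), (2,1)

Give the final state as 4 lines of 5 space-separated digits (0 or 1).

Answer: 0 0 0 1 0
0 0 1 0 0
0 0 0 0 0
0 0 0 1 1

Derivation:
After press 1 at (3,0):
0 0 0 0 0
1 0 1 0 0
1 0 1 1 0
1 0 1 1 0

After press 2 at (0,1):
1 1 1 0 0
1 1 1 0 0
1 0 1 1 0
1 0 1 1 0

After press 3 at (1,4):
1 1 1 0 1
1 1 1 1 1
1 0 1 1 1
1 0 1 1 0

After press 4 at (0,3):
1 1 0 1 0
1 1 1 0 1
1 0 1 1 1
1 0 1 1 0

After press 5 at (0,0):
0 0 0 1 0
0 1 1 0 1
1 0 1 1 1
1 0 1 1 0

After press 6 at (2,4):
0 0 0 1 0
0 1 1 0 0
1 0 1 0 0
1 0 1 1 1

After press 7 at (3,1):
0 0 0 1 0
0 1 1 0 0
1 1 1 0 0
0 1 0 1 1

After press 8 at (2,1):
0 0 0 1 0
0 0 1 0 0
0 0 0 0 0
0 0 0 1 1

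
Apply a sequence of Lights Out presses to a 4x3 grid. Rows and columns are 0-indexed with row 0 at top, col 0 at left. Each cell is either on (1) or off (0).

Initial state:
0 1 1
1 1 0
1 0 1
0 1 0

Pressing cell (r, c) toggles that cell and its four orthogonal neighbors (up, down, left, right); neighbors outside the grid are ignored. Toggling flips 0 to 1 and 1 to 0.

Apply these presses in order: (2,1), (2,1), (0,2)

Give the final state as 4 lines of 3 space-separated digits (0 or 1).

Answer: 0 0 0
1 1 1
1 0 1
0 1 0

Derivation:
After press 1 at (2,1):
0 1 1
1 0 0
0 1 0
0 0 0

After press 2 at (2,1):
0 1 1
1 1 0
1 0 1
0 1 0

After press 3 at (0,2):
0 0 0
1 1 1
1 0 1
0 1 0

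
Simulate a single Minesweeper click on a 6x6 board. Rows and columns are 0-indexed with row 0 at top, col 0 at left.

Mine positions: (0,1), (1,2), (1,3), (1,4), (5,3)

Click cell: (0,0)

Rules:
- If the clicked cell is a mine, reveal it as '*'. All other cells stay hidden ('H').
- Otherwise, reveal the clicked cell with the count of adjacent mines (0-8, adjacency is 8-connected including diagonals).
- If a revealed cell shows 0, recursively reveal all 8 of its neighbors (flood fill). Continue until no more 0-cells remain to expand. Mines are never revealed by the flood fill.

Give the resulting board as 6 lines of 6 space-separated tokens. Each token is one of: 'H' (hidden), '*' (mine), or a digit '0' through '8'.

1 H H H H H
H H H H H H
H H H H H H
H H H H H H
H H H H H H
H H H H H H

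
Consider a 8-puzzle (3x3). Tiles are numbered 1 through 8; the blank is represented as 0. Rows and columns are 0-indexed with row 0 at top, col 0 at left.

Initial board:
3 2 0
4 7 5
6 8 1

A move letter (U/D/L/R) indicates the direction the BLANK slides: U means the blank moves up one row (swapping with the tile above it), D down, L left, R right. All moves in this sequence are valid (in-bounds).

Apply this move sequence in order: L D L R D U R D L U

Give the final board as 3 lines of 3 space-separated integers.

Answer: 3 7 2
4 0 1
6 5 8

Derivation:
After move 1 (L):
3 0 2
4 7 5
6 8 1

After move 2 (D):
3 7 2
4 0 5
6 8 1

After move 3 (L):
3 7 2
0 4 5
6 8 1

After move 4 (R):
3 7 2
4 0 5
6 8 1

After move 5 (D):
3 7 2
4 8 5
6 0 1

After move 6 (U):
3 7 2
4 0 5
6 8 1

After move 7 (R):
3 7 2
4 5 0
6 8 1

After move 8 (D):
3 7 2
4 5 1
6 8 0

After move 9 (L):
3 7 2
4 5 1
6 0 8

After move 10 (U):
3 7 2
4 0 1
6 5 8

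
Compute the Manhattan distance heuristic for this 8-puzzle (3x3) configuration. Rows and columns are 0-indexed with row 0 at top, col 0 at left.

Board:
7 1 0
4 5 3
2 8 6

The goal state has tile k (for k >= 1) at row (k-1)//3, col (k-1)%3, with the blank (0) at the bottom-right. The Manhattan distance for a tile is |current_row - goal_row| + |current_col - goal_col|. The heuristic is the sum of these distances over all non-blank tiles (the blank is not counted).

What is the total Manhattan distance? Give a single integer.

Tile 7: at (0,0), goal (2,0), distance |0-2|+|0-0| = 2
Tile 1: at (0,1), goal (0,0), distance |0-0|+|1-0| = 1
Tile 4: at (1,0), goal (1,0), distance |1-1|+|0-0| = 0
Tile 5: at (1,1), goal (1,1), distance |1-1|+|1-1| = 0
Tile 3: at (1,2), goal (0,2), distance |1-0|+|2-2| = 1
Tile 2: at (2,0), goal (0,1), distance |2-0|+|0-1| = 3
Tile 8: at (2,1), goal (2,1), distance |2-2|+|1-1| = 0
Tile 6: at (2,2), goal (1,2), distance |2-1|+|2-2| = 1
Sum: 2 + 1 + 0 + 0 + 1 + 3 + 0 + 1 = 8

Answer: 8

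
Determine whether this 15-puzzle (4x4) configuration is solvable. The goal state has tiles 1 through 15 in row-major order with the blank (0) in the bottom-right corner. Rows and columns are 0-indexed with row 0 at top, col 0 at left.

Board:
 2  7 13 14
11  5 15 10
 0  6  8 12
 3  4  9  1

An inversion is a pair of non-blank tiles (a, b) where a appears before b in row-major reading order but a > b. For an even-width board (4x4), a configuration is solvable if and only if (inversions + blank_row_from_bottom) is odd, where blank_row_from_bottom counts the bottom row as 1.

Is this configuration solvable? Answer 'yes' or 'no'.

Answer: no

Derivation:
Inversions: 64
Blank is in row 2 (0-indexed from top), which is row 2 counting from the bottom (bottom = 1).
64 + 2 = 66, which is even, so the puzzle is not solvable.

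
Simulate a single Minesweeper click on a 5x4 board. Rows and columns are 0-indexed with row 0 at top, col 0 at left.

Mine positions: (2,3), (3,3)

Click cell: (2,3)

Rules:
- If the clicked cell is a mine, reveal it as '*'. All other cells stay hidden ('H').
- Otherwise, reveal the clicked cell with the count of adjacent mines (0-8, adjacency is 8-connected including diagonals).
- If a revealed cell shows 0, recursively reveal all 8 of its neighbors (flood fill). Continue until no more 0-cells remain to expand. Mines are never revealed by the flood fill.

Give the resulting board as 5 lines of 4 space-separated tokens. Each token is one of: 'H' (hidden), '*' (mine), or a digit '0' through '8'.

H H H H
H H H H
H H H *
H H H H
H H H H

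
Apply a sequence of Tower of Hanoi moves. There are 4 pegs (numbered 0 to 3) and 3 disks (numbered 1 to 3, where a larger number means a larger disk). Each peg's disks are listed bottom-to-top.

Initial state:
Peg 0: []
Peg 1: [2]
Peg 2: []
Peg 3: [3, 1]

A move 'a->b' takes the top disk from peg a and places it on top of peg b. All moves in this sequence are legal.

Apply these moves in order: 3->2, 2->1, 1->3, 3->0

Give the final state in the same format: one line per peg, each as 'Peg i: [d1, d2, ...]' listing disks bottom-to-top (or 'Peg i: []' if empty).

Answer: Peg 0: [1]
Peg 1: [2]
Peg 2: []
Peg 3: [3]

Derivation:
After move 1 (3->2):
Peg 0: []
Peg 1: [2]
Peg 2: [1]
Peg 3: [3]

After move 2 (2->1):
Peg 0: []
Peg 1: [2, 1]
Peg 2: []
Peg 3: [3]

After move 3 (1->3):
Peg 0: []
Peg 1: [2]
Peg 2: []
Peg 3: [3, 1]

After move 4 (3->0):
Peg 0: [1]
Peg 1: [2]
Peg 2: []
Peg 3: [3]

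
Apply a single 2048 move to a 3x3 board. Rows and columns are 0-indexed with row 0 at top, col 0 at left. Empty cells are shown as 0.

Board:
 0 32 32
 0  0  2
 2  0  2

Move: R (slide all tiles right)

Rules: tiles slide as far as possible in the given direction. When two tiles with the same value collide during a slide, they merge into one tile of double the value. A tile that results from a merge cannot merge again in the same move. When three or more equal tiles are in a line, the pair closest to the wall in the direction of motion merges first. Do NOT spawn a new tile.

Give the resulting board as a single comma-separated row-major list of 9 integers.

Slide right:
row 0: [0, 32, 32] -> [0, 0, 64]
row 1: [0, 0, 2] -> [0, 0, 2]
row 2: [2, 0, 2] -> [0, 0, 4]

Answer: 0, 0, 64, 0, 0, 2, 0, 0, 4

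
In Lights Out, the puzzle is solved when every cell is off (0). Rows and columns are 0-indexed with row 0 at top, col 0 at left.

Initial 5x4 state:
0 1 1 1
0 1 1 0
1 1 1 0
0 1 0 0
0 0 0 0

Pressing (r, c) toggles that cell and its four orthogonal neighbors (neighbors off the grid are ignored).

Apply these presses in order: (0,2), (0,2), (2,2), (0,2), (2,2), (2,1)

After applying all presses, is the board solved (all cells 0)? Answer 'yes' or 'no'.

Answer: yes

Derivation:
After press 1 at (0,2):
0 0 0 0
0 1 0 0
1 1 1 0
0 1 0 0
0 0 0 0

After press 2 at (0,2):
0 1 1 1
0 1 1 0
1 1 1 0
0 1 0 0
0 0 0 0

After press 3 at (2,2):
0 1 1 1
0 1 0 0
1 0 0 1
0 1 1 0
0 0 0 0

After press 4 at (0,2):
0 0 0 0
0 1 1 0
1 0 0 1
0 1 1 0
0 0 0 0

After press 5 at (2,2):
0 0 0 0
0 1 0 0
1 1 1 0
0 1 0 0
0 0 0 0

After press 6 at (2,1):
0 0 0 0
0 0 0 0
0 0 0 0
0 0 0 0
0 0 0 0

Lights still on: 0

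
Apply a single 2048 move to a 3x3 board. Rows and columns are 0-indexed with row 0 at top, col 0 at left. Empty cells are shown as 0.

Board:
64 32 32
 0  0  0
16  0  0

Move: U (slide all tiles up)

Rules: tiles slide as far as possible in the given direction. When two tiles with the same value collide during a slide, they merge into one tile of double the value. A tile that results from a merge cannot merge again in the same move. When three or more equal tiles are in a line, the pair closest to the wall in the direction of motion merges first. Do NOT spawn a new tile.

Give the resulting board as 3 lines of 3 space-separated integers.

Answer: 64 32 32
16  0  0
 0  0  0

Derivation:
Slide up:
col 0: [64, 0, 16] -> [64, 16, 0]
col 1: [32, 0, 0] -> [32, 0, 0]
col 2: [32, 0, 0] -> [32, 0, 0]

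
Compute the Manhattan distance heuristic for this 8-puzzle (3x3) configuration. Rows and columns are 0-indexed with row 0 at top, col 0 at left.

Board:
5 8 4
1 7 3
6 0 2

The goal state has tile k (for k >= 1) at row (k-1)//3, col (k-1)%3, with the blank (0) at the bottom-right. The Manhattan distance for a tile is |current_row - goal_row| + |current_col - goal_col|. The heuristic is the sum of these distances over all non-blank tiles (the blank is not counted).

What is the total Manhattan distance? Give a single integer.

Answer: 17

Derivation:
Tile 5: at (0,0), goal (1,1), distance |0-1|+|0-1| = 2
Tile 8: at (0,1), goal (2,1), distance |0-2|+|1-1| = 2
Tile 4: at (0,2), goal (1,0), distance |0-1|+|2-0| = 3
Tile 1: at (1,0), goal (0,0), distance |1-0|+|0-0| = 1
Tile 7: at (1,1), goal (2,0), distance |1-2|+|1-0| = 2
Tile 3: at (1,2), goal (0,2), distance |1-0|+|2-2| = 1
Tile 6: at (2,0), goal (1,2), distance |2-1|+|0-2| = 3
Tile 2: at (2,2), goal (0,1), distance |2-0|+|2-1| = 3
Sum: 2 + 2 + 3 + 1 + 2 + 1 + 3 + 3 = 17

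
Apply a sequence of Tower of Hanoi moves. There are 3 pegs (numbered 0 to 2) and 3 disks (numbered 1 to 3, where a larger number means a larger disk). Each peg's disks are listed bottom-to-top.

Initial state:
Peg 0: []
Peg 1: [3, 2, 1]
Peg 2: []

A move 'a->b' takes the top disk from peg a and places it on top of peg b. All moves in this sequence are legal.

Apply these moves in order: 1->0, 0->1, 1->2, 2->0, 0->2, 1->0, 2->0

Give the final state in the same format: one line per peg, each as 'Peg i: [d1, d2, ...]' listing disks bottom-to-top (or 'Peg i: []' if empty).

After move 1 (1->0):
Peg 0: [1]
Peg 1: [3, 2]
Peg 2: []

After move 2 (0->1):
Peg 0: []
Peg 1: [3, 2, 1]
Peg 2: []

After move 3 (1->2):
Peg 0: []
Peg 1: [3, 2]
Peg 2: [1]

After move 4 (2->0):
Peg 0: [1]
Peg 1: [3, 2]
Peg 2: []

After move 5 (0->2):
Peg 0: []
Peg 1: [3, 2]
Peg 2: [1]

After move 6 (1->0):
Peg 0: [2]
Peg 1: [3]
Peg 2: [1]

After move 7 (2->0):
Peg 0: [2, 1]
Peg 1: [3]
Peg 2: []

Answer: Peg 0: [2, 1]
Peg 1: [3]
Peg 2: []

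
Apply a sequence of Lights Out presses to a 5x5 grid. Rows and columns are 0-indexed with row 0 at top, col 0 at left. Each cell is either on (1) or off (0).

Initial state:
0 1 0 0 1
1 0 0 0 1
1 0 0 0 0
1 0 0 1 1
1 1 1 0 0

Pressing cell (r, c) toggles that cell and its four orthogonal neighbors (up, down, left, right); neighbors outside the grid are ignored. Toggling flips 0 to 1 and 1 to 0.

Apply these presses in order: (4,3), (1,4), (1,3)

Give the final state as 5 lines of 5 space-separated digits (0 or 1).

Answer: 0 1 0 1 0
1 0 1 0 1
1 0 0 1 1
1 0 0 0 1
1 1 0 1 1

Derivation:
After press 1 at (4,3):
0 1 0 0 1
1 0 0 0 1
1 0 0 0 0
1 0 0 0 1
1 1 0 1 1

After press 2 at (1,4):
0 1 0 0 0
1 0 0 1 0
1 0 0 0 1
1 0 0 0 1
1 1 0 1 1

After press 3 at (1,3):
0 1 0 1 0
1 0 1 0 1
1 0 0 1 1
1 0 0 0 1
1 1 0 1 1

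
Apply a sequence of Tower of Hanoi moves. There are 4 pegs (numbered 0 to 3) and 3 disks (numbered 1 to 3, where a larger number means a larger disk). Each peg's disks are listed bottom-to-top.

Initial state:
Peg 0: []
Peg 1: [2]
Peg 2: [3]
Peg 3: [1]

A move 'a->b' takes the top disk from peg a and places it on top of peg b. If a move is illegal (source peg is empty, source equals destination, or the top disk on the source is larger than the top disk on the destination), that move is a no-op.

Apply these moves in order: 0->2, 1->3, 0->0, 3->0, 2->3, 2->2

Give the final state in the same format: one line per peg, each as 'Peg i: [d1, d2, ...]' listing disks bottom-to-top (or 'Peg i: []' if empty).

After move 1 (0->2):
Peg 0: []
Peg 1: [2]
Peg 2: [3]
Peg 3: [1]

After move 2 (1->3):
Peg 0: []
Peg 1: [2]
Peg 2: [3]
Peg 3: [1]

After move 3 (0->0):
Peg 0: []
Peg 1: [2]
Peg 2: [3]
Peg 3: [1]

After move 4 (3->0):
Peg 0: [1]
Peg 1: [2]
Peg 2: [3]
Peg 3: []

After move 5 (2->3):
Peg 0: [1]
Peg 1: [2]
Peg 2: []
Peg 3: [3]

After move 6 (2->2):
Peg 0: [1]
Peg 1: [2]
Peg 2: []
Peg 3: [3]

Answer: Peg 0: [1]
Peg 1: [2]
Peg 2: []
Peg 3: [3]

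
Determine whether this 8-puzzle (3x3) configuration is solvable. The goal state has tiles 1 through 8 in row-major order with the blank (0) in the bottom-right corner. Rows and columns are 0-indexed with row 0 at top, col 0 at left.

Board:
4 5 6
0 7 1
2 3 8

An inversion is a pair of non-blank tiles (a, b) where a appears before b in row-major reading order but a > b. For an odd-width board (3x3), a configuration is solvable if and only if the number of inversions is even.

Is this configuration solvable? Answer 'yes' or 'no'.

Inversions (pairs i<j in row-major order where tile[i] > tile[j] > 0): 12
12 is even, so the puzzle is solvable.

Answer: yes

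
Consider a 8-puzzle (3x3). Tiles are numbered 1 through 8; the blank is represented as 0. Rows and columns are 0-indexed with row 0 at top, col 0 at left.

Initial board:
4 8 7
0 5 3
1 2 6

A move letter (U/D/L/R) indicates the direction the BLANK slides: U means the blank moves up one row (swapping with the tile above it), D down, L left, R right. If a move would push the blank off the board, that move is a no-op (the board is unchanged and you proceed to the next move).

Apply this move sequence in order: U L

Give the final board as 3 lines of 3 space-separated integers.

After move 1 (U):
0 8 7
4 5 3
1 2 6

After move 2 (L):
0 8 7
4 5 3
1 2 6

Answer: 0 8 7
4 5 3
1 2 6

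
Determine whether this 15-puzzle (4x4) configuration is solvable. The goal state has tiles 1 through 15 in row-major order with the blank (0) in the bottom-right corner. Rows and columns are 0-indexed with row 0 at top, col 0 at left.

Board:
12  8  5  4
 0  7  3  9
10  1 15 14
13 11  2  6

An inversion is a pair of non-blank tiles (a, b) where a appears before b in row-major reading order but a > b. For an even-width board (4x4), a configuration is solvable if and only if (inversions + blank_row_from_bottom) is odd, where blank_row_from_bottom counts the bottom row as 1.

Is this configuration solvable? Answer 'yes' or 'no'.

Answer: no

Derivation:
Inversions: 51
Blank is in row 1 (0-indexed from top), which is row 3 counting from the bottom (bottom = 1).
51 + 3 = 54, which is even, so the puzzle is not solvable.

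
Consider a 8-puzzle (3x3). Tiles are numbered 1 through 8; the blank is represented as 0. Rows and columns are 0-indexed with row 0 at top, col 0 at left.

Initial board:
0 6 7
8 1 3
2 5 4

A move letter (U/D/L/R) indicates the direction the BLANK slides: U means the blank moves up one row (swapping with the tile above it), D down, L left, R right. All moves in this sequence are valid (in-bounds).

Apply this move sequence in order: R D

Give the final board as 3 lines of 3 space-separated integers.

After move 1 (R):
6 0 7
8 1 3
2 5 4

After move 2 (D):
6 1 7
8 0 3
2 5 4

Answer: 6 1 7
8 0 3
2 5 4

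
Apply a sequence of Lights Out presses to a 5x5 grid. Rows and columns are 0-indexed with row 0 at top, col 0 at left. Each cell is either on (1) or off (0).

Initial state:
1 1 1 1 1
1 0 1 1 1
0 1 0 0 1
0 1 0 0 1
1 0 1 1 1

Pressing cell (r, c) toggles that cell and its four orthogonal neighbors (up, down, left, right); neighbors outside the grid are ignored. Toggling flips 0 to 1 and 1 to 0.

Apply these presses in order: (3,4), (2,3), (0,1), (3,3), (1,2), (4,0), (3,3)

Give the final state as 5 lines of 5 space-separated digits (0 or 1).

Answer: 0 0 1 1 1
1 0 0 1 1
0 1 0 1 1
1 1 0 0 0
0 1 1 1 0

Derivation:
After press 1 at (3,4):
1 1 1 1 1
1 0 1 1 1
0 1 0 0 0
0 1 0 1 0
1 0 1 1 0

After press 2 at (2,3):
1 1 1 1 1
1 0 1 0 1
0 1 1 1 1
0 1 0 0 0
1 0 1 1 0

After press 3 at (0,1):
0 0 0 1 1
1 1 1 0 1
0 1 1 1 1
0 1 0 0 0
1 0 1 1 0

After press 4 at (3,3):
0 0 0 1 1
1 1 1 0 1
0 1 1 0 1
0 1 1 1 1
1 0 1 0 0

After press 5 at (1,2):
0 0 1 1 1
1 0 0 1 1
0 1 0 0 1
0 1 1 1 1
1 0 1 0 0

After press 6 at (4,0):
0 0 1 1 1
1 0 0 1 1
0 1 0 0 1
1 1 1 1 1
0 1 1 0 0

After press 7 at (3,3):
0 0 1 1 1
1 0 0 1 1
0 1 0 1 1
1 1 0 0 0
0 1 1 1 0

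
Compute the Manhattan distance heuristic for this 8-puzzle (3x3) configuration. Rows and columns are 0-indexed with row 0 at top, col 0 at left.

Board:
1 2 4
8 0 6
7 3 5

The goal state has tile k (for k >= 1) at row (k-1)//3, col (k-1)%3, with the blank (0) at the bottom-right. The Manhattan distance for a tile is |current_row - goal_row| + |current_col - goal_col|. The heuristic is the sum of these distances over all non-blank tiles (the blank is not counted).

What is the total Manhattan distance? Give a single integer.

Answer: 10

Derivation:
Tile 1: (0,0)->(0,0) = 0
Tile 2: (0,1)->(0,1) = 0
Tile 4: (0,2)->(1,0) = 3
Tile 8: (1,0)->(2,1) = 2
Tile 6: (1,2)->(1,2) = 0
Tile 7: (2,0)->(2,0) = 0
Tile 3: (2,1)->(0,2) = 3
Tile 5: (2,2)->(1,1) = 2
Sum: 0 + 0 + 3 + 2 + 0 + 0 + 3 + 2 = 10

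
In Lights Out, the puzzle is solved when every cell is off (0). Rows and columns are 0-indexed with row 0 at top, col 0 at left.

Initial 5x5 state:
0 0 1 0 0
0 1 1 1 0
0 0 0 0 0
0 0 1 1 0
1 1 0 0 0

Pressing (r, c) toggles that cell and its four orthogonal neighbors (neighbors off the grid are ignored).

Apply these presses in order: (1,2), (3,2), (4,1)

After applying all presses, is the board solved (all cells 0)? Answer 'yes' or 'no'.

Answer: yes

Derivation:
After press 1 at (1,2):
0 0 0 0 0
0 0 0 0 0
0 0 1 0 0
0 0 1 1 0
1 1 0 0 0

After press 2 at (3,2):
0 0 0 0 0
0 0 0 0 0
0 0 0 0 0
0 1 0 0 0
1 1 1 0 0

After press 3 at (4,1):
0 0 0 0 0
0 0 0 0 0
0 0 0 0 0
0 0 0 0 0
0 0 0 0 0

Lights still on: 0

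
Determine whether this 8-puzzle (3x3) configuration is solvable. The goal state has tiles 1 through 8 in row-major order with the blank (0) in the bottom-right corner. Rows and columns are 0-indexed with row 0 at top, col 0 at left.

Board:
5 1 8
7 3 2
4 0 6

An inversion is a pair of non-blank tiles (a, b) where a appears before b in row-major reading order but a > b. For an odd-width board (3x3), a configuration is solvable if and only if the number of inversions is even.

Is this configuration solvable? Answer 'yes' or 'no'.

Inversions (pairs i<j in row-major order where tile[i] > tile[j] > 0): 14
14 is even, so the puzzle is solvable.

Answer: yes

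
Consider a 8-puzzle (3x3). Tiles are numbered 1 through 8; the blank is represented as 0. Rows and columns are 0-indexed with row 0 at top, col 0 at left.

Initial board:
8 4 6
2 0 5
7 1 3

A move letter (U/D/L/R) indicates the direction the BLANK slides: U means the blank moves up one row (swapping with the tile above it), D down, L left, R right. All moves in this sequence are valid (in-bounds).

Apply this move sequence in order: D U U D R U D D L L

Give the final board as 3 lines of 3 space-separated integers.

Answer: 8 4 6
2 5 3
0 7 1

Derivation:
After move 1 (D):
8 4 6
2 1 5
7 0 3

After move 2 (U):
8 4 6
2 0 5
7 1 3

After move 3 (U):
8 0 6
2 4 5
7 1 3

After move 4 (D):
8 4 6
2 0 5
7 1 3

After move 5 (R):
8 4 6
2 5 0
7 1 3

After move 6 (U):
8 4 0
2 5 6
7 1 3

After move 7 (D):
8 4 6
2 5 0
7 1 3

After move 8 (D):
8 4 6
2 5 3
7 1 0

After move 9 (L):
8 4 6
2 5 3
7 0 1

After move 10 (L):
8 4 6
2 5 3
0 7 1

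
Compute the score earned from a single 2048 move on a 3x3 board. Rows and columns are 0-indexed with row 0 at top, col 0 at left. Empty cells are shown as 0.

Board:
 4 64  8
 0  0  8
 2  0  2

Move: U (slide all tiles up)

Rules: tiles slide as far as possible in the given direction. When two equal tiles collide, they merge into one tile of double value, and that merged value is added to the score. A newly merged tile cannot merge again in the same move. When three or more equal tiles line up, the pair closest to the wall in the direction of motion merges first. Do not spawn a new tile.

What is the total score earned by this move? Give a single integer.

Slide up:
col 0: [4, 0, 2] -> [4, 2, 0]  score +0 (running 0)
col 1: [64, 0, 0] -> [64, 0, 0]  score +0 (running 0)
col 2: [8, 8, 2] -> [16, 2, 0]  score +16 (running 16)
Board after move:
 4 64 16
 2  0  2
 0  0  0

Answer: 16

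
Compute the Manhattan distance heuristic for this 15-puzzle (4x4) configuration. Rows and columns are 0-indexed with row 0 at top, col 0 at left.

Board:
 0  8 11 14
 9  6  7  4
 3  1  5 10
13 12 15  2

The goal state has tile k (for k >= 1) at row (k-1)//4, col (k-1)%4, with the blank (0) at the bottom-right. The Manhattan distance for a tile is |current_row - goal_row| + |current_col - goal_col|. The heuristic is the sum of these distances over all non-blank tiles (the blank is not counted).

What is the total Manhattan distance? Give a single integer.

Answer: 32

Derivation:
Tile 8: at (0,1), goal (1,3), distance |0-1|+|1-3| = 3
Tile 11: at (0,2), goal (2,2), distance |0-2|+|2-2| = 2
Tile 14: at (0,3), goal (3,1), distance |0-3|+|3-1| = 5
Tile 9: at (1,0), goal (2,0), distance |1-2|+|0-0| = 1
Tile 6: at (1,1), goal (1,1), distance |1-1|+|1-1| = 0
Tile 7: at (1,2), goal (1,2), distance |1-1|+|2-2| = 0
Tile 4: at (1,3), goal (0,3), distance |1-0|+|3-3| = 1
Tile 3: at (2,0), goal (0,2), distance |2-0|+|0-2| = 4
Tile 1: at (2,1), goal (0,0), distance |2-0|+|1-0| = 3
Tile 5: at (2,2), goal (1,0), distance |2-1|+|2-0| = 3
Tile 10: at (2,3), goal (2,1), distance |2-2|+|3-1| = 2
Tile 13: at (3,0), goal (3,0), distance |3-3|+|0-0| = 0
Tile 12: at (3,1), goal (2,3), distance |3-2|+|1-3| = 3
Tile 15: at (3,2), goal (3,2), distance |3-3|+|2-2| = 0
Tile 2: at (3,3), goal (0,1), distance |3-0|+|3-1| = 5
Sum: 3 + 2 + 5 + 1 + 0 + 0 + 1 + 4 + 3 + 3 + 2 + 0 + 3 + 0 + 5 = 32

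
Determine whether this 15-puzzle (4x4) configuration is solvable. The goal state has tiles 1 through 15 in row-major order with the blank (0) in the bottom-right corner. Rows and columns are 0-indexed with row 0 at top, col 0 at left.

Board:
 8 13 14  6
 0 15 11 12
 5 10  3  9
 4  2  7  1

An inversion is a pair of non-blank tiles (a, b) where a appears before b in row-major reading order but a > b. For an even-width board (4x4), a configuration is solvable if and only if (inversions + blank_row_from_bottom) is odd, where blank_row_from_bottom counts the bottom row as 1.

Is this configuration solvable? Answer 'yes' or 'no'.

Inversions: 80
Blank is in row 1 (0-indexed from top), which is row 3 counting from the bottom (bottom = 1).
80 + 3 = 83, which is odd, so the puzzle is solvable.

Answer: yes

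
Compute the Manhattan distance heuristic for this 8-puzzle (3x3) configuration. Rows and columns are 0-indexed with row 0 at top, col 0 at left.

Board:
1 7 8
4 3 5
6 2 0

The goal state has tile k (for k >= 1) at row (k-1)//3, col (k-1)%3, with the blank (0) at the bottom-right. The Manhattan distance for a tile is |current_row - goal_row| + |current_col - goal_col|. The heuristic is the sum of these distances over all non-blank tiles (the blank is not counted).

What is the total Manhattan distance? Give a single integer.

Answer: 14

Derivation:
Tile 1: (0,0)->(0,0) = 0
Tile 7: (0,1)->(2,0) = 3
Tile 8: (0,2)->(2,1) = 3
Tile 4: (1,0)->(1,0) = 0
Tile 3: (1,1)->(0,2) = 2
Tile 5: (1,2)->(1,1) = 1
Tile 6: (2,0)->(1,2) = 3
Tile 2: (2,1)->(0,1) = 2
Sum: 0 + 3 + 3 + 0 + 2 + 1 + 3 + 2 = 14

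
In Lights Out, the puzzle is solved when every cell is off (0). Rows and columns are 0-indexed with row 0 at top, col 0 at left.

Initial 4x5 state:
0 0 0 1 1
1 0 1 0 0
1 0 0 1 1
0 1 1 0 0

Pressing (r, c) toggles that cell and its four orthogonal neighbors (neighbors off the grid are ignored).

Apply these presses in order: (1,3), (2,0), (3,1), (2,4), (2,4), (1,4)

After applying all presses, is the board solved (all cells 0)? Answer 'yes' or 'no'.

After press 1 at (1,3):
0 0 0 0 1
1 0 0 1 1
1 0 0 0 1
0 1 1 0 0

After press 2 at (2,0):
0 0 0 0 1
0 0 0 1 1
0 1 0 0 1
1 1 1 0 0

After press 3 at (3,1):
0 0 0 0 1
0 0 0 1 1
0 0 0 0 1
0 0 0 0 0

After press 4 at (2,4):
0 0 0 0 1
0 0 0 1 0
0 0 0 1 0
0 0 0 0 1

After press 5 at (2,4):
0 0 0 0 1
0 0 0 1 1
0 0 0 0 1
0 0 0 0 0

After press 6 at (1,4):
0 0 0 0 0
0 0 0 0 0
0 0 0 0 0
0 0 0 0 0

Lights still on: 0

Answer: yes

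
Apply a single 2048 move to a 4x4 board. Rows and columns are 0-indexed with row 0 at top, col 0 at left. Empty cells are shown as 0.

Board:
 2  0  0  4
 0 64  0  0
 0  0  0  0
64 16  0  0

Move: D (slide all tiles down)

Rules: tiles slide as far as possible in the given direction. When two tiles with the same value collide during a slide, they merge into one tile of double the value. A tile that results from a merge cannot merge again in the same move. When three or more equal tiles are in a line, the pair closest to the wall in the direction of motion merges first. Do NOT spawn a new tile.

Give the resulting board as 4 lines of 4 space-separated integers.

Slide down:
col 0: [2, 0, 0, 64] -> [0, 0, 2, 64]
col 1: [0, 64, 0, 16] -> [0, 0, 64, 16]
col 2: [0, 0, 0, 0] -> [0, 0, 0, 0]
col 3: [4, 0, 0, 0] -> [0, 0, 0, 4]

Answer:  0  0  0  0
 0  0  0  0
 2 64  0  0
64 16  0  4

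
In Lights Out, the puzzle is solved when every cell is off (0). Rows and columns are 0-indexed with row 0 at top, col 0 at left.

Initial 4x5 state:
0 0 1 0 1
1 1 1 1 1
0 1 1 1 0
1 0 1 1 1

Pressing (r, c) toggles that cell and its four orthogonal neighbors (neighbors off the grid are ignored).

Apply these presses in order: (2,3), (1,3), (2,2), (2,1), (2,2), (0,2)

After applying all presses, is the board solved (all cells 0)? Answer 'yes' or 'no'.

After press 1 at (2,3):
0 0 1 0 1
1 1 1 0 1
0 1 0 0 1
1 0 1 0 1

After press 2 at (1,3):
0 0 1 1 1
1 1 0 1 0
0 1 0 1 1
1 0 1 0 1

After press 3 at (2,2):
0 0 1 1 1
1 1 1 1 0
0 0 1 0 1
1 0 0 0 1

After press 4 at (2,1):
0 0 1 1 1
1 0 1 1 0
1 1 0 0 1
1 1 0 0 1

After press 5 at (2,2):
0 0 1 1 1
1 0 0 1 0
1 0 1 1 1
1 1 1 0 1

After press 6 at (0,2):
0 1 0 0 1
1 0 1 1 0
1 0 1 1 1
1 1 1 0 1

Lights still on: 13

Answer: no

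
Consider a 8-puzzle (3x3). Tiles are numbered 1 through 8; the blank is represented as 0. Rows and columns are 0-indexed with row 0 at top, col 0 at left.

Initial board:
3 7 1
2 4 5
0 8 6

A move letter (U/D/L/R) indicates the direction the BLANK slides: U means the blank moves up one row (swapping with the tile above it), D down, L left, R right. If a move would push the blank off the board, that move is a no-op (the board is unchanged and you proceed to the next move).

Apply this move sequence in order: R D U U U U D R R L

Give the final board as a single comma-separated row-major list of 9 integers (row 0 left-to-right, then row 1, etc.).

Answer: 3, 7, 1, 2, 0, 5, 8, 4, 6

Derivation:
After move 1 (R):
3 7 1
2 4 5
8 0 6

After move 2 (D):
3 7 1
2 4 5
8 0 6

After move 3 (U):
3 7 1
2 0 5
8 4 6

After move 4 (U):
3 0 1
2 7 5
8 4 6

After move 5 (U):
3 0 1
2 7 5
8 4 6

After move 6 (U):
3 0 1
2 7 5
8 4 6

After move 7 (D):
3 7 1
2 0 5
8 4 6

After move 8 (R):
3 7 1
2 5 0
8 4 6

After move 9 (R):
3 7 1
2 5 0
8 4 6

After move 10 (L):
3 7 1
2 0 5
8 4 6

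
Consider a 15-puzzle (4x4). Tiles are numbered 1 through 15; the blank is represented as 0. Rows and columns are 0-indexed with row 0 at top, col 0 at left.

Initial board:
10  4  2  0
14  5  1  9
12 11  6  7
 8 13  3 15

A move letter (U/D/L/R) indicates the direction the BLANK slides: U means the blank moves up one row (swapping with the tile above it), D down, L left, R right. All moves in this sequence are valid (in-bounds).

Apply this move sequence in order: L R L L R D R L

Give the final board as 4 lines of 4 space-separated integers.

Answer: 10  4  1  2
14  5  0  9
12 11  6  7
 8 13  3 15

Derivation:
After move 1 (L):
10  4  0  2
14  5  1  9
12 11  6  7
 8 13  3 15

After move 2 (R):
10  4  2  0
14  5  1  9
12 11  6  7
 8 13  3 15

After move 3 (L):
10  4  0  2
14  5  1  9
12 11  6  7
 8 13  3 15

After move 4 (L):
10  0  4  2
14  5  1  9
12 11  6  7
 8 13  3 15

After move 5 (R):
10  4  0  2
14  5  1  9
12 11  6  7
 8 13  3 15

After move 6 (D):
10  4  1  2
14  5  0  9
12 11  6  7
 8 13  3 15

After move 7 (R):
10  4  1  2
14  5  9  0
12 11  6  7
 8 13  3 15

After move 8 (L):
10  4  1  2
14  5  0  9
12 11  6  7
 8 13  3 15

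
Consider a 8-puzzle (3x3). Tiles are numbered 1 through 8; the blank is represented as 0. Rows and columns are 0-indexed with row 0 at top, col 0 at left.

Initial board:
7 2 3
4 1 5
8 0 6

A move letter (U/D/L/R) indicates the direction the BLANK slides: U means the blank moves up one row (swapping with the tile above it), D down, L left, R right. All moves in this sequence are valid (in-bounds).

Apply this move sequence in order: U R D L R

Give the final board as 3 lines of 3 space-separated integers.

After move 1 (U):
7 2 3
4 0 5
8 1 6

After move 2 (R):
7 2 3
4 5 0
8 1 6

After move 3 (D):
7 2 3
4 5 6
8 1 0

After move 4 (L):
7 2 3
4 5 6
8 0 1

After move 5 (R):
7 2 3
4 5 6
8 1 0

Answer: 7 2 3
4 5 6
8 1 0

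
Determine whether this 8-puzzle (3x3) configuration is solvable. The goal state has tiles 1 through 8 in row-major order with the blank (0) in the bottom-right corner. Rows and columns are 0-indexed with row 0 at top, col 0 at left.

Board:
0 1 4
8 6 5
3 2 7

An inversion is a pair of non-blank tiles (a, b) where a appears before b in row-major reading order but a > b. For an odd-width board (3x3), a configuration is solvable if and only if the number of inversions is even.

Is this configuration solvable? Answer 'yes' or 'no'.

Inversions (pairs i<j in row-major order where tile[i] > tile[j] > 0): 13
13 is odd, so the puzzle is not solvable.

Answer: no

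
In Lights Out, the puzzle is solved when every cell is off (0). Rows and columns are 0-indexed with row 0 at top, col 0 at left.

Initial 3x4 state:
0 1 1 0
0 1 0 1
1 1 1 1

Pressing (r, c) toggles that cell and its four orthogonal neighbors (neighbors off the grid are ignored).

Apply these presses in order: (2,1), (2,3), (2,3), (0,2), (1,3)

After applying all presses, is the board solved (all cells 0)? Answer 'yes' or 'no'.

Answer: yes

Derivation:
After press 1 at (2,1):
0 1 1 0
0 0 0 1
0 0 0 1

After press 2 at (2,3):
0 1 1 0
0 0 0 0
0 0 1 0

After press 3 at (2,3):
0 1 1 0
0 0 0 1
0 0 0 1

After press 4 at (0,2):
0 0 0 1
0 0 1 1
0 0 0 1

After press 5 at (1,3):
0 0 0 0
0 0 0 0
0 0 0 0

Lights still on: 0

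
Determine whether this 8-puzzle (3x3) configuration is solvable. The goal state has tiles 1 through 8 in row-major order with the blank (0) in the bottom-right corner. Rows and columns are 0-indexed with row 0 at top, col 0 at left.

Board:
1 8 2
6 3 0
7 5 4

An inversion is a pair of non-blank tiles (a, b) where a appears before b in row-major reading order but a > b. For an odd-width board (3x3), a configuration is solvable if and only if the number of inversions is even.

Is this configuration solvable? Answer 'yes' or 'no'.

Answer: yes

Derivation:
Inversions (pairs i<j in row-major order where tile[i] > tile[j] > 0): 12
12 is even, so the puzzle is solvable.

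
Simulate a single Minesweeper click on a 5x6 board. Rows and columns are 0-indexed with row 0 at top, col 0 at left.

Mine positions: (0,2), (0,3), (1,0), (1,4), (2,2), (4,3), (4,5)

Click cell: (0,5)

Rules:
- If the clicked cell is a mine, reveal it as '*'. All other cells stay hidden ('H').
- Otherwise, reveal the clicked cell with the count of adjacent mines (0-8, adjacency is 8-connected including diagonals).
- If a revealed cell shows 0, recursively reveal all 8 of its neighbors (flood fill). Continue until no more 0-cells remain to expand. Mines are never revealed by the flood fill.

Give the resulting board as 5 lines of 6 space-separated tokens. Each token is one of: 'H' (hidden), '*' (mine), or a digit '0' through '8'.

H H H H H 1
H H H H H H
H H H H H H
H H H H H H
H H H H H H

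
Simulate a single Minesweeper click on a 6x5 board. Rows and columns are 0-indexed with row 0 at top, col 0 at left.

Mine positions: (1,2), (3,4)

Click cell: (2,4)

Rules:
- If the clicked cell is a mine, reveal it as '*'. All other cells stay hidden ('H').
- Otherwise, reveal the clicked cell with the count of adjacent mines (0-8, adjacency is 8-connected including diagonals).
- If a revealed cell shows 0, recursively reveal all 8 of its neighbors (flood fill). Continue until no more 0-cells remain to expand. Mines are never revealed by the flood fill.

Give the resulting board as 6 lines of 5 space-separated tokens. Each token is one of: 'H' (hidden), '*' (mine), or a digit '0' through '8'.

H H H H H
H H H H H
H H H H 1
H H H H H
H H H H H
H H H H H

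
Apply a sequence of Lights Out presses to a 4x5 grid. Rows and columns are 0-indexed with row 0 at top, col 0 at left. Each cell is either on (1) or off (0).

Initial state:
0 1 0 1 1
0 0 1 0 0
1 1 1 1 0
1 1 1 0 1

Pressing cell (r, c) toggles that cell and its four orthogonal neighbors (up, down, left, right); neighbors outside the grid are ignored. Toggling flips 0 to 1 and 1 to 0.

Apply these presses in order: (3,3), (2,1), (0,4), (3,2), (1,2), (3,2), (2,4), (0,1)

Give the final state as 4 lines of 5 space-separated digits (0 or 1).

Answer: 1 0 0 0 0
0 1 0 1 0
0 0 1 1 1
1 0 0 1 1

Derivation:
After press 1 at (3,3):
0 1 0 1 1
0 0 1 0 0
1 1 1 0 0
1 1 0 1 0

After press 2 at (2,1):
0 1 0 1 1
0 1 1 0 0
0 0 0 0 0
1 0 0 1 0

After press 3 at (0,4):
0 1 0 0 0
0 1 1 0 1
0 0 0 0 0
1 0 0 1 0

After press 4 at (3,2):
0 1 0 0 0
0 1 1 0 1
0 0 1 0 0
1 1 1 0 0

After press 5 at (1,2):
0 1 1 0 0
0 0 0 1 1
0 0 0 0 0
1 1 1 0 0

After press 6 at (3,2):
0 1 1 0 0
0 0 0 1 1
0 0 1 0 0
1 0 0 1 0

After press 7 at (2,4):
0 1 1 0 0
0 0 0 1 0
0 0 1 1 1
1 0 0 1 1

After press 8 at (0,1):
1 0 0 0 0
0 1 0 1 0
0 0 1 1 1
1 0 0 1 1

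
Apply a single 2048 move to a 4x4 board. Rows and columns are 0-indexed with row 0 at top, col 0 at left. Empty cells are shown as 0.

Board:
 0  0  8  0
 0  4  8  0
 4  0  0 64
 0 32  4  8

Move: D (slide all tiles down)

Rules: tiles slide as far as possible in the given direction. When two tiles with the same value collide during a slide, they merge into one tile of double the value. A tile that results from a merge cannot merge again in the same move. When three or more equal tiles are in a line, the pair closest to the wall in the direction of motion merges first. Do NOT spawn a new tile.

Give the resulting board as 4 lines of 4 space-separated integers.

Answer:  0  0  0  0
 0  0  0  0
 0  4 16 64
 4 32  4  8

Derivation:
Slide down:
col 0: [0, 0, 4, 0] -> [0, 0, 0, 4]
col 1: [0, 4, 0, 32] -> [0, 0, 4, 32]
col 2: [8, 8, 0, 4] -> [0, 0, 16, 4]
col 3: [0, 0, 64, 8] -> [0, 0, 64, 8]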